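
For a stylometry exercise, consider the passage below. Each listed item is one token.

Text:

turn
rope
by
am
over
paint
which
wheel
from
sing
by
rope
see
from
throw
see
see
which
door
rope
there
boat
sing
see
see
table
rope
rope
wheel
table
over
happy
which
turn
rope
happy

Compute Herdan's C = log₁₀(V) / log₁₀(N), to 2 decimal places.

N = 36, V = 17.
log₁₀(V) = 1.230449, log₁₀(N) = 1.556303
C = 1.230449 / 1.556303 = 0.79

0.79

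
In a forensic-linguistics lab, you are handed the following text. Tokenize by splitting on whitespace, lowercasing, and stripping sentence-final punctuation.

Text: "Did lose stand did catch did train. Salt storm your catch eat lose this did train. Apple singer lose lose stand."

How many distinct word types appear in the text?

12

Distinct types: {apple, catch, did, eat, lose, salt, singer, stand, storm, this, train, your}
V = 12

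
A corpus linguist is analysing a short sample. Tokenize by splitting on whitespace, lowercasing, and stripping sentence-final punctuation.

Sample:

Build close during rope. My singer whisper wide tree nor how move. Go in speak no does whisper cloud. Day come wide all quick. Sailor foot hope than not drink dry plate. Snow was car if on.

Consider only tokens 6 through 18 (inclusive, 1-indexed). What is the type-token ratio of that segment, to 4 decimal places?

Segment tokens 6–18: singer, whisper, wide, tree, nor, how, move, go, in, speak, no, does, whisper
Segment N = 13, segment V = 12.
TTR = 12 / 13 = 0.9231

0.9231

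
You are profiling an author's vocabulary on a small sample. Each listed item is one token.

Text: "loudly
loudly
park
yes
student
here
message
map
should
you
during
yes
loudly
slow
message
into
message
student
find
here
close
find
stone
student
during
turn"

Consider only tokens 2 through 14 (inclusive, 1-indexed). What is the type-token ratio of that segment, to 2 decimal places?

Segment tokens 2–14: loudly, park, yes, student, here, message, map, should, you, during, yes, loudly, slow
Segment N = 13, segment V = 11.
TTR = 11 / 13 = 0.85

0.85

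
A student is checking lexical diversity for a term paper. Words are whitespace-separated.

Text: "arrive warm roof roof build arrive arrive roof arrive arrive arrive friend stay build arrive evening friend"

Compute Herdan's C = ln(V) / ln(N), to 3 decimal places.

N = 17, V = 7.
ln(V) = 1.945910, ln(N) = 2.833213
C = 1.945910 / 2.833213 = 0.687

0.687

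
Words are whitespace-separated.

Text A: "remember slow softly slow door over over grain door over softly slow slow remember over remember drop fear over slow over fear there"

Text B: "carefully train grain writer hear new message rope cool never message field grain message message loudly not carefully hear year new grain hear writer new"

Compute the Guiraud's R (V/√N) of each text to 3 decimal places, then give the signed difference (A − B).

A: V=9, N=23, R=1.877
B: V=14, N=25, R=2.800
Difference = 1.877 − 2.800 = -0.923

-0.923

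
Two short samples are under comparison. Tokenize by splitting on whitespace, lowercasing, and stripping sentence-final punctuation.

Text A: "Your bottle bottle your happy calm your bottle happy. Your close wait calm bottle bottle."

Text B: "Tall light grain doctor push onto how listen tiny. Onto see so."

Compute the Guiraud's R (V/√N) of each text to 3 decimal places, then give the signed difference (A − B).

A: V=6, N=15, R=1.549
B: V=11, N=12, R=3.175
Difference = 1.549 − 3.175 = -1.626

-1.626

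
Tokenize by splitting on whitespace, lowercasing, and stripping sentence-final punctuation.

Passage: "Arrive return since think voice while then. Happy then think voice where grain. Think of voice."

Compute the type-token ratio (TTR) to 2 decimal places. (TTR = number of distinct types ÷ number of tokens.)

0.69

N = 16 tokens, V = 11 types.
TTR = V / N = 11 / 16 = 0.69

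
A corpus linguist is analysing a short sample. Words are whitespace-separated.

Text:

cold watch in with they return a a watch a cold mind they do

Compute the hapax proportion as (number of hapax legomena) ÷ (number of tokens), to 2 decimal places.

Frequencies: a:3, cold:2, watch:2, they:2, in:1, with:1, return:1, mind:1, do:1
Hapax count = 5; token count = 14.
Ratio = 5 / 14 = 0.36

0.36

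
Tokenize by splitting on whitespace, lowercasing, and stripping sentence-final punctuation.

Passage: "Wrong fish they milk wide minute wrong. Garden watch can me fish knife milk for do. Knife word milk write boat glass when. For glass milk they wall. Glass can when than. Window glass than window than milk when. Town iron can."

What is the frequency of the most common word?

5

Frequencies: milk:5, glass:4, can:3, when:3, than:3, wrong:2, fish:2, they:2, knife:2, for:2, window:2, wide:1, minute:1, garden:1, watch:1, me:1, do:1, word:1, write:1, boat:1, … (3 more, each freq 1)
Most common: 'milk' with frequency 5.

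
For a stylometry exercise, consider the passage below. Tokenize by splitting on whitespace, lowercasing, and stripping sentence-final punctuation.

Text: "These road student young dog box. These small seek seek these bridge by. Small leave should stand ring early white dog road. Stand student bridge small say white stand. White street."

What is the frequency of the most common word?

3

Frequencies: these:3, small:3, stand:3, white:3, road:2, student:2, dog:2, seek:2, bridge:2, young:1, box:1, by:1, leave:1, should:1, ring:1, early:1, say:1, street:1
Most common: 'these' with frequency 3.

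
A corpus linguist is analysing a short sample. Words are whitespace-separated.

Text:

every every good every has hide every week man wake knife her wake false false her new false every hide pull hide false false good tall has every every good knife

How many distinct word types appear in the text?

Distinct types: {every, false, good, has, her, hide, knife, man, new, pull, tall, wake, week}
V = 13

13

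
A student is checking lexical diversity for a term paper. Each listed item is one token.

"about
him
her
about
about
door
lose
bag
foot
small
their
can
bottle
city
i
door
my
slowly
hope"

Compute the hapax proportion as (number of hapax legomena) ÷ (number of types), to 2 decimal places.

0.88

Frequencies: about:3, door:2, him:1, her:1, lose:1, bag:1, foot:1, small:1, their:1, can:1, bottle:1, city:1, i:1, my:1, slowly:1, hope:1
Hapax count = 14; type count = 16.
Ratio = 14 / 16 = 0.88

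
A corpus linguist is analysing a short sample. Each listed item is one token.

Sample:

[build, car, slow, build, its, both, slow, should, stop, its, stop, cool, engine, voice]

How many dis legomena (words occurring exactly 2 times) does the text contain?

Frequencies: build:2, slow:2, its:2, stop:2, car:1, both:1, should:1, cool:1, engine:1, voice:1
Words with frequency 2: build, its, slow, stop

4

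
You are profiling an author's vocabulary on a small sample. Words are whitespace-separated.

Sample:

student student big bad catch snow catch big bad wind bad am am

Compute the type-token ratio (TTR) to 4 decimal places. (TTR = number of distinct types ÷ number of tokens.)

N = 13 tokens, V = 7 types.
TTR = V / N = 7 / 13 = 0.5385

0.5385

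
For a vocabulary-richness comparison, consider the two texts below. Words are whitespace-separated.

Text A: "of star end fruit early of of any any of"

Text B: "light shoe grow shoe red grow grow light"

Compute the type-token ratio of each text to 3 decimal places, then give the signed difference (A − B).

TTR(A) = 6/10 = 0.600
TTR(B) = 4/8 = 0.500
Difference = 0.600 − 0.500 = 0.100

0.100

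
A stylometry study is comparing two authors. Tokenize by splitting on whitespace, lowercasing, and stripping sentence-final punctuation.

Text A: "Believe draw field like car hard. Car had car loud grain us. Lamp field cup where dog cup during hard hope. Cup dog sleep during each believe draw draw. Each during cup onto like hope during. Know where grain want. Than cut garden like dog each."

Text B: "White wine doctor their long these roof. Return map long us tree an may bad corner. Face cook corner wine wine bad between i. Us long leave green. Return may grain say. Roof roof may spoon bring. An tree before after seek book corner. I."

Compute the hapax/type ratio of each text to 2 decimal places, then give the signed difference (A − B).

-0.16

A: hapax=11, V=24, ratio=0.46
B: hapax=18, V=29, ratio=0.62
Difference = 0.46 − 0.62 = -0.16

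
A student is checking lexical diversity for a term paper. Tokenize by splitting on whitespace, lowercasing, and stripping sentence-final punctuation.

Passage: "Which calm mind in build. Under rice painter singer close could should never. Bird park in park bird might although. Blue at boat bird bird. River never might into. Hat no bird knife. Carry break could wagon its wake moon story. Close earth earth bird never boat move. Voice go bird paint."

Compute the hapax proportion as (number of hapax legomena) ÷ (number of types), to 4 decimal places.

Frequencies: bird:7, never:3, in:2, close:2, could:2, park:2, might:2, boat:2, earth:2, which:1, calm:1, mind:1, build:1, under:1, rice:1, painter:1, singer:1, should:1, although:1, blue:1, … (17 more, each freq 1)
Hapax count = 28; type count = 37.
Ratio = 28 / 37 = 0.7568

0.7568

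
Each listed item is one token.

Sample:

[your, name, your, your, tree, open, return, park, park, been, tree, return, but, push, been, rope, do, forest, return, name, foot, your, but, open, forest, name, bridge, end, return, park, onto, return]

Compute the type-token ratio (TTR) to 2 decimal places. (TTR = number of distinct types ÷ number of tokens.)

0.50

N = 32 tokens, V = 16 types.
TTR = V / N = 16 / 32 = 0.50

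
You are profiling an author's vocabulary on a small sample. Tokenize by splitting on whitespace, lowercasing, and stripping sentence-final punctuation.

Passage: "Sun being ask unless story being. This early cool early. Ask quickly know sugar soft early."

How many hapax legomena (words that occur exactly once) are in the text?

Frequencies: early:3, being:2, ask:2, sun:1, unless:1, story:1, this:1, cool:1, quickly:1, know:1, sugar:1, soft:1
Hapax (freq=1): cool, know, quickly, soft, story, sugar, sun, this, unless

9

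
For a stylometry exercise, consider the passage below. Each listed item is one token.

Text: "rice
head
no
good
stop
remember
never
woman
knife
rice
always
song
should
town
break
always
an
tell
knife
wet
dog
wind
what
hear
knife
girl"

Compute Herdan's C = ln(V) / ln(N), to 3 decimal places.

0.949

N = 26, V = 22.
ln(V) = 3.091042, ln(N) = 3.258097
C = 3.091042 / 3.258097 = 0.949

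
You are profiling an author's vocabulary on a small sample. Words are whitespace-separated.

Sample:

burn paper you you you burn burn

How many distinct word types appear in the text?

Distinct types: {burn, paper, you}
V = 3

3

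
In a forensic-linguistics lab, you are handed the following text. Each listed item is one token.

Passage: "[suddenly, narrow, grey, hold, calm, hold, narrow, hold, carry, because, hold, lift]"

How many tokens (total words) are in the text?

12

Tokens: suddenly, narrow, grey, hold, calm, hold, narrow, hold, carry, because, hold, lift
N = 12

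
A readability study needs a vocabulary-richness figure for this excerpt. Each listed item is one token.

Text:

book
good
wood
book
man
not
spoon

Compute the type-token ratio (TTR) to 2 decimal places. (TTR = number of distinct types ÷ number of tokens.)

0.86

N = 7 tokens, V = 6 types.
TTR = V / N = 6 / 7 = 0.86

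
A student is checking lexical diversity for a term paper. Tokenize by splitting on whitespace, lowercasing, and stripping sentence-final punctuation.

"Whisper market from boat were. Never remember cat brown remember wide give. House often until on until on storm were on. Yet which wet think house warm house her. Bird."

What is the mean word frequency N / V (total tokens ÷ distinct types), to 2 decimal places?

N = 30 tokens, V = 23 types.
Mean frequency = N / V = 30 / 23 = 1.30

1.30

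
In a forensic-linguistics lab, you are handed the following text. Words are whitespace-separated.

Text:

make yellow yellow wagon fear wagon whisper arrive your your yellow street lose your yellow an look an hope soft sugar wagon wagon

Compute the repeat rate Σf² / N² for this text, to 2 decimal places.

0.10

Frequencies: yellow:4, wagon:4, your:3, an:2, make:1, fear:1, whisper:1, arrive:1, street:1, lose:1, look:1, hope:1, soft:1, sugar:1
Σf² = 55; N² = 529
Repeat rate = 55 / 529 = 0.10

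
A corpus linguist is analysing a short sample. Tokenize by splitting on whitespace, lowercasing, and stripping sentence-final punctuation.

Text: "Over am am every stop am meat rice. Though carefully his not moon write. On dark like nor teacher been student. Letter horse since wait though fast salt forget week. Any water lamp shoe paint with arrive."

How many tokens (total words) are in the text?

Tokens: over, am, am, every, stop, am, meat, rice, though, carefully, his, not, moon, write, on, dark, like, nor, teacher, been, student, letter, horse, since, wait, though, fast, salt, forget, week, any, water, lamp, shoe, paint, with, arrive
N = 37

37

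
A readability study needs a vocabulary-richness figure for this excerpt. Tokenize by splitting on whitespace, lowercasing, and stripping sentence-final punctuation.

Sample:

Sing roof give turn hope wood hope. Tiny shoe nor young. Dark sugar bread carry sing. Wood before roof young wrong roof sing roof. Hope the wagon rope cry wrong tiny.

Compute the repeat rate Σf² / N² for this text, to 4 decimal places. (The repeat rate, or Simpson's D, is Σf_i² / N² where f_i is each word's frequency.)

0.0656

Frequencies: roof:4, sing:3, hope:3, wood:2, tiny:2, young:2, wrong:2, give:1, turn:1, shoe:1, nor:1, dark:1, sugar:1, bread:1, carry:1, before:1, the:1, wagon:1, rope:1, cry:1
Σf² = 63; N² = 961
Repeat rate = 63 / 961 = 0.0656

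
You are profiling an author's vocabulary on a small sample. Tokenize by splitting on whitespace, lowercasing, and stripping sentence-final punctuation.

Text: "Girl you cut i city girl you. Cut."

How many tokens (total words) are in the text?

Tokens: girl, you, cut, i, city, girl, you, cut
N = 8

8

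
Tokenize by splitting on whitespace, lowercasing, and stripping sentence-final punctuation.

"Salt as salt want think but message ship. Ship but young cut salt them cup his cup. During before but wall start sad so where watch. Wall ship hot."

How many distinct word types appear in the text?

21

Distinct types: {as, before, but, cup, cut, during, his, hot, message, sad, salt, ship, so, start, them, think, wall, want, watch, where, young}
V = 21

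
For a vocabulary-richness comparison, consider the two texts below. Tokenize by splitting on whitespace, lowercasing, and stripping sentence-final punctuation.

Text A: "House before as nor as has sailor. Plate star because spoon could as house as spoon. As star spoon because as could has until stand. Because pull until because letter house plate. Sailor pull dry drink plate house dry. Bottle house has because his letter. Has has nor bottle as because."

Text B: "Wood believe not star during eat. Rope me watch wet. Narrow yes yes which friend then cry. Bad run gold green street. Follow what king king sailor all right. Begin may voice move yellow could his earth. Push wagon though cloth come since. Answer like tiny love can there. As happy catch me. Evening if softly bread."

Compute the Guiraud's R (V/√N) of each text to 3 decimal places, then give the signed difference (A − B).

-4.491

A: V=19, N=51, R=2.661
B: V=54, N=57, R=7.152
Difference = 2.661 − 7.152 = -4.491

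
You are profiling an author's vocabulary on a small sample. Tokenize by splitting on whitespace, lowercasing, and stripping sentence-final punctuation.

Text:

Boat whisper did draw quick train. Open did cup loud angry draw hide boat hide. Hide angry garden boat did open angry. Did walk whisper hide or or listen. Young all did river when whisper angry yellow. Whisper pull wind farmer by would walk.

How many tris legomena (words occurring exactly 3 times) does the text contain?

1

Frequencies: did:5, whisper:4, angry:4, hide:4, boat:3, draw:2, open:2, walk:2, or:2, quick:1, train:1, cup:1, loud:1, garden:1, listen:1, young:1, all:1, river:1, when:1, yellow:1, … (5 more, each freq 1)
Words with frequency 3: boat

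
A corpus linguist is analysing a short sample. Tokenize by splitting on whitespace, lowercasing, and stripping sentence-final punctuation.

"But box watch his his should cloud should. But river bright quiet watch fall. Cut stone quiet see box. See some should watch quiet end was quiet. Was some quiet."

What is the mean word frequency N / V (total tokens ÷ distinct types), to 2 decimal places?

1.88

N = 30 tokens, V = 16 types.
Mean frequency = N / V = 30 / 16 = 1.88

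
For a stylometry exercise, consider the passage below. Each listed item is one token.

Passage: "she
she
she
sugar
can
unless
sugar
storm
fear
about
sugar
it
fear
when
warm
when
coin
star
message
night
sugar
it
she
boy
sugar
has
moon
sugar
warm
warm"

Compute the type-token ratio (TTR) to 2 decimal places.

N = 30 tokens, V = 17 types.
TTR = V / N = 17 / 30 = 0.57

0.57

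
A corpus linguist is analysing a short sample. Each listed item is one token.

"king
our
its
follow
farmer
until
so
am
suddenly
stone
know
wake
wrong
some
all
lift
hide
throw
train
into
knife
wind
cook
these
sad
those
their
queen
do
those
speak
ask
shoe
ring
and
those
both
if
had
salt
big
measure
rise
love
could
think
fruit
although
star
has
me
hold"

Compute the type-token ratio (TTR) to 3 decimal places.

N = 52 tokens, V = 50 types.
TTR = V / N = 50 / 52 = 0.962

0.962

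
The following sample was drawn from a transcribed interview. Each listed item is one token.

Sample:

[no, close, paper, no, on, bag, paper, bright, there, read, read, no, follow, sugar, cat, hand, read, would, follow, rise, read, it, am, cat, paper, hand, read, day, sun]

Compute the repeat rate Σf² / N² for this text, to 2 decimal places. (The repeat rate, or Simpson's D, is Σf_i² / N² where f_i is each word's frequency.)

Frequencies: read:5, no:3, paper:3, follow:2, cat:2, hand:2, close:1, on:1, bag:1, bright:1, there:1, sugar:1, would:1, rise:1, it:1, am:1, day:1, sun:1
Σf² = 67; N² = 841
Repeat rate = 67 / 841 = 0.08

0.08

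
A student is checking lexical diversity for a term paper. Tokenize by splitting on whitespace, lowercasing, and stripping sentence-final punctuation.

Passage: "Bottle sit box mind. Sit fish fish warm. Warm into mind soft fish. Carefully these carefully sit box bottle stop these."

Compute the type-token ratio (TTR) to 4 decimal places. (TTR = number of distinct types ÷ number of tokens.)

N = 21 tokens, V = 11 types.
TTR = V / N = 11 / 21 = 0.5238

0.5238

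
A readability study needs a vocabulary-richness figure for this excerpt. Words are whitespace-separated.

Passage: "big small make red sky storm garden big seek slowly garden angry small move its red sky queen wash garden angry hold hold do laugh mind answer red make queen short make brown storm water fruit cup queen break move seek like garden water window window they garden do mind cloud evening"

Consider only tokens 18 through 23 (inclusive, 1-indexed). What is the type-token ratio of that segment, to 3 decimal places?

0.833

Segment tokens 18–23: queen, wash, garden, angry, hold, hold
Segment N = 6, segment V = 5.
TTR = 5 / 6 = 0.833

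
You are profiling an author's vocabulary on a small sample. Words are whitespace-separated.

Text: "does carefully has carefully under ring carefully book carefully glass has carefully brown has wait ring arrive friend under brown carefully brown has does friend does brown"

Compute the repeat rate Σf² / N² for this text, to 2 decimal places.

Frequencies: carefully:6, has:4, brown:4, does:3, under:2, ring:2, friend:2, book:1, glass:1, wait:1, arrive:1
Σf² = 93; N² = 729
Repeat rate = 93 / 729 = 0.13

0.13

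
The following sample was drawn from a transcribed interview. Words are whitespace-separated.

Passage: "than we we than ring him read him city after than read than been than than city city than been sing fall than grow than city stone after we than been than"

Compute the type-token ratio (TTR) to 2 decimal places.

N = 32 tokens, V = 12 types.
TTR = V / N = 12 / 32 = 0.38

0.38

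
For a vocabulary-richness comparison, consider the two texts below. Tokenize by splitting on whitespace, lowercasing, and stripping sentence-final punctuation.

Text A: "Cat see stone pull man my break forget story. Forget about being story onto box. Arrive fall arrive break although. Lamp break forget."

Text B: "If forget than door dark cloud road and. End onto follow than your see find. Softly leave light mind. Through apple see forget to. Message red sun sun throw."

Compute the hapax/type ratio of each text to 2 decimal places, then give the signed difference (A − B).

A: hapax=13, V=17, ratio=0.76
B: hapax=21, V=25, ratio=0.84
Difference = 0.76 − 0.84 = -0.08

-0.08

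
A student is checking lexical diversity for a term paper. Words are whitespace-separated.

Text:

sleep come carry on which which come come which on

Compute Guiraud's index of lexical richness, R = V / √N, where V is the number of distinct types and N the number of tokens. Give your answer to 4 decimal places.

1.5811

N = 10, V = 5.
√N = 3.162278
R = 5 / 3.162278 = 1.5811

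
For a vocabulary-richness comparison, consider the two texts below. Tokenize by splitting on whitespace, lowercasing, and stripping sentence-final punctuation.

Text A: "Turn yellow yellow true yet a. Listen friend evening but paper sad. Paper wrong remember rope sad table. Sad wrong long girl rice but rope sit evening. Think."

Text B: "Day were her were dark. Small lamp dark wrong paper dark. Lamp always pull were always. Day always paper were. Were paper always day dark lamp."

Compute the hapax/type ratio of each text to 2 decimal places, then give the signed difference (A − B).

0.25

A: hapax=13, V=20, ratio=0.65
B: hapax=4, V=10, ratio=0.40
Difference = 0.65 − 0.40 = 0.25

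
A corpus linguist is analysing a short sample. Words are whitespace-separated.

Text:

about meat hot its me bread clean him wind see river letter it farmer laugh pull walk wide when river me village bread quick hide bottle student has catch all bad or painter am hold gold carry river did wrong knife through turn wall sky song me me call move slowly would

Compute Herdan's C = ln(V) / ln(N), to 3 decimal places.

0.969

N = 52, V = 46.
ln(V) = 3.828641, ln(N) = 3.951244
C = 3.828641 / 3.951244 = 0.969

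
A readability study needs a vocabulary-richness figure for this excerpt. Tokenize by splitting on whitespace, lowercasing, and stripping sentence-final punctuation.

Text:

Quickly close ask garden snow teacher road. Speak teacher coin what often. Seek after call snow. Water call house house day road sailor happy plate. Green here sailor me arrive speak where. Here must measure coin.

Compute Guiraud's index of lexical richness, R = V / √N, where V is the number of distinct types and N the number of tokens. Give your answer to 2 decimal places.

4.50

N = 36, V = 27.
√N = 6.000000
R = 27 / 6.000000 = 4.50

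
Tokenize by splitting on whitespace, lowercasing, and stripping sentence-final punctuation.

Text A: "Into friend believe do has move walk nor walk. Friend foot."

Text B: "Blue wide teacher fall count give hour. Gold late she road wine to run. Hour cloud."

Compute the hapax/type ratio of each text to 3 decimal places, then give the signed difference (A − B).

A: hapax=7, V=9, ratio=0.778
B: hapax=14, V=15, ratio=0.933
Difference = 0.778 − 0.933 = -0.155

-0.155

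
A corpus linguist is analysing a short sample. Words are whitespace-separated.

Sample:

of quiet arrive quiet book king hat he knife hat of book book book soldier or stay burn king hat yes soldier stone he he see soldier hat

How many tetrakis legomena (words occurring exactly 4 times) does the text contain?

Frequencies: book:4, hat:4, he:3, soldier:3, of:2, quiet:2, king:2, arrive:1, knife:1, or:1, stay:1, burn:1, yes:1, stone:1, see:1
Words with frequency 4: book, hat

2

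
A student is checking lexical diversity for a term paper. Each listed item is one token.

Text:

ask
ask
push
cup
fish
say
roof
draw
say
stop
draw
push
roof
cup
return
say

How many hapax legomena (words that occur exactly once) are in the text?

3

Frequencies: say:3, ask:2, push:2, cup:2, roof:2, draw:2, fish:1, stop:1, return:1
Hapax (freq=1): fish, return, stop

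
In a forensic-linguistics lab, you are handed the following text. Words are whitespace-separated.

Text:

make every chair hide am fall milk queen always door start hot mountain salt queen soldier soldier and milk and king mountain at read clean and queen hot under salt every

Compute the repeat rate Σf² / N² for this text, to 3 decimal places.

0.057

Frequencies: queen:3, and:3, every:2, milk:2, hot:2, mountain:2, salt:2, soldier:2, make:1, chair:1, hide:1, am:1, fall:1, always:1, door:1, start:1, king:1, at:1, read:1, clean:1, … (1 more, each freq 1)
Σf² = 55; N² = 961
Repeat rate = 55 / 961 = 0.057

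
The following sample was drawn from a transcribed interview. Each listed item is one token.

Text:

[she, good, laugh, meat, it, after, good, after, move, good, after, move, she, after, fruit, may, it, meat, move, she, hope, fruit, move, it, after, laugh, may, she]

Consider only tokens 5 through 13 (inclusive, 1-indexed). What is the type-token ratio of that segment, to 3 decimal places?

0.556

Segment tokens 5–13: it, after, good, after, move, good, after, move, she
Segment N = 9, segment V = 5.
TTR = 5 / 9 = 0.556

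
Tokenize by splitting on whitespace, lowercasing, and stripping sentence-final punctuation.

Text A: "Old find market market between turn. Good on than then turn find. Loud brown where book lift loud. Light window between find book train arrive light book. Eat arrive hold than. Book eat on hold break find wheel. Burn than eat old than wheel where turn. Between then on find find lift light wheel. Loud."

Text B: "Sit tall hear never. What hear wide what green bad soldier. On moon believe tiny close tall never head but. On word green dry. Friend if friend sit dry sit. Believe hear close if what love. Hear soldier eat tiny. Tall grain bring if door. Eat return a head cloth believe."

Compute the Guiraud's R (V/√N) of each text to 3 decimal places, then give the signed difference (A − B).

-0.820

A: V=23, N=55, R=3.101
B: V=28, N=51, R=3.921
Difference = 3.101 − 3.921 = -0.820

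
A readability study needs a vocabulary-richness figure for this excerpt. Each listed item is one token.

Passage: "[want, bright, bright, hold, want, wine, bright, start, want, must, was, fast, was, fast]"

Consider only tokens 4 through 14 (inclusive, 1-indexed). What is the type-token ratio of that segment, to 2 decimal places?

Segment tokens 4–14: hold, want, wine, bright, start, want, must, was, fast, was, fast
Segment N = 11, segment V = 8.
TTR = 8 / 11 = 0.73

0.73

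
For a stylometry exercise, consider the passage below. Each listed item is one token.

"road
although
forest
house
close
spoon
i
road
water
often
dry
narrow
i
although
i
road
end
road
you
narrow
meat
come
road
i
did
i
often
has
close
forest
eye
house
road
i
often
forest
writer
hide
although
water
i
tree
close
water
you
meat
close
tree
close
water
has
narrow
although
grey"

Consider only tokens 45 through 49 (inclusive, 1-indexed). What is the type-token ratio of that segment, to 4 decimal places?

Segment tokens 45–49: you, meat, close, tree, close
Segment N = 5, segment V = 4.
TTR = 4 / 5 = 0.8000

0.8000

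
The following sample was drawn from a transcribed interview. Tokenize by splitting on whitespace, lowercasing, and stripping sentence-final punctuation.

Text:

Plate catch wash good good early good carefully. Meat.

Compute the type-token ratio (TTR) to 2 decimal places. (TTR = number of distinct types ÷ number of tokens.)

N = 9 tokens, V = 7 types.
TTR = V / N = 7 / 9 = 0.78

0.78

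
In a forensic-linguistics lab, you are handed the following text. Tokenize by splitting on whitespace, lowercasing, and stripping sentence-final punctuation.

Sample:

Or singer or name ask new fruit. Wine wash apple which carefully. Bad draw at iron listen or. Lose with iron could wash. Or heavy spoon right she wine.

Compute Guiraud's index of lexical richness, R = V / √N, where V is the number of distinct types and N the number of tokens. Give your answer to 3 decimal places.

N = 29, V = 23.
√N = 5.385165
R = 23 / 5.385165 = 4.271

4.271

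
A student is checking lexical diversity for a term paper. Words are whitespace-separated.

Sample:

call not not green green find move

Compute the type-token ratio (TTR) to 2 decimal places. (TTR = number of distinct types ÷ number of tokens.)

N = 7 tokens, V = 5 types.
TTR = V / N = 5 / 7 = 0.71

0.71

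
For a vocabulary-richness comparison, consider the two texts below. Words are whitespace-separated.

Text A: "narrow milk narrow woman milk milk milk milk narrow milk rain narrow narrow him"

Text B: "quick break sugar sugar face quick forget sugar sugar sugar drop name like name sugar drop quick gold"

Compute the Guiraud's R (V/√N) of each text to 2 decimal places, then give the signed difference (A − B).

-0.78

A: V=5, N=14, R=1.34
B: V=9, N=18, R=2.12
Difference = 1.34 − 2.12 = -0.78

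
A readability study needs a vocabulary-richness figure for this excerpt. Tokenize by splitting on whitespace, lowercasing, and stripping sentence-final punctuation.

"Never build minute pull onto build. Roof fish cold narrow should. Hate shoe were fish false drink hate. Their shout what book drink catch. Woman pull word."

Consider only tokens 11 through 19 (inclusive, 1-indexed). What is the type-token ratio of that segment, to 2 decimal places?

Segment tokens 11–19: should, hate, shoe, were, fish, false, drink, hate, their
Segment N = 9, segment V = 8.
TTR = 8 / 9 = 0.89

0.89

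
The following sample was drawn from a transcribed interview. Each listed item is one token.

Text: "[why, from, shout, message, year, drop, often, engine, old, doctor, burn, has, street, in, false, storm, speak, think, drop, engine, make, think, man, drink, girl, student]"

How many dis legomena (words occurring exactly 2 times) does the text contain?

Frequencies: drop:2, engine:2, think:2, why:1, from:1, shout:1, message:1, year:1, often:1, old:1, doctor:1, burn:1, has:1, street:1, in:1, false:1, storm:1, speak:1, make:1, man:1, … (3 more, each freq 1)
Words with frequency 2: drop, engine, think

3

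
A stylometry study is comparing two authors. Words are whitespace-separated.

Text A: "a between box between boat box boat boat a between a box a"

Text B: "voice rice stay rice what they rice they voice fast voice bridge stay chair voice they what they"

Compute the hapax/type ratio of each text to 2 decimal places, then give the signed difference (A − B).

A: hapax=0, V=4, ratio=0.00
B: hapax=3, V=8, ratio=0.38
Difference = 0.00 − 0.38 = -0.38

-0.38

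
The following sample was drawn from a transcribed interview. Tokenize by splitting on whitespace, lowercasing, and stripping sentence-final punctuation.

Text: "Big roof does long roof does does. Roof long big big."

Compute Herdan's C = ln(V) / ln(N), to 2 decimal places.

N = 11, V = 4.
ln(V) = 1.386294, ln(N) = 2.397895
C = 1.386294 / 2.397895 = 0.58

0.58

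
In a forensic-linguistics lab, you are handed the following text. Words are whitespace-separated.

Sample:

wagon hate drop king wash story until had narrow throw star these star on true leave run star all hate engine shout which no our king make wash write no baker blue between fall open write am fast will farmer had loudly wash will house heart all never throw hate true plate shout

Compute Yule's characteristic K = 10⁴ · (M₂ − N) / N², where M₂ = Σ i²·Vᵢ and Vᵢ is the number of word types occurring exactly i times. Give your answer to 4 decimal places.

128.1595

Frequencies: hate:3, wash:3, star:3, king:2, had:2, throw:2, true:2, all:2, shout:2, no:2, write:2, will:2, wagon:1, drop:1, story:1, until:1, narrow:1, these:1, on:1, leave:1, … (18 more, each freq 1)
N = 53. Frequency spectrum: V_1=26, V_2=9, V_3=3
M₂ = 1²·26 + 2²·9 + 3²·3 = 89
K = 10000 × (89 − 53) / 53² = 128.1595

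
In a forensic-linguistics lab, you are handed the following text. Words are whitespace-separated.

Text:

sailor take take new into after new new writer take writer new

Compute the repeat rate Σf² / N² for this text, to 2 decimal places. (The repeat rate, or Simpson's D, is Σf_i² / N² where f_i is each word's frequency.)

0.22

Frequencies: new:4, take:3, writer:2, sailor:1, into:1, after:1
Σf² = 32; N² = 144
Repeat rate = 32 / 144 = 0.22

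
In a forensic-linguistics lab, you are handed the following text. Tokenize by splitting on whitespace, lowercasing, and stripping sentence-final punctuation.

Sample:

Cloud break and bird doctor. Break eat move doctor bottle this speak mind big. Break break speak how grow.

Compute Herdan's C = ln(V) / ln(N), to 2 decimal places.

0.90

N = 19, V = 14.
ln(V) = 2.639057, ln(N) = 2.944439
C = 2.639057 / 2.944439 = 0.90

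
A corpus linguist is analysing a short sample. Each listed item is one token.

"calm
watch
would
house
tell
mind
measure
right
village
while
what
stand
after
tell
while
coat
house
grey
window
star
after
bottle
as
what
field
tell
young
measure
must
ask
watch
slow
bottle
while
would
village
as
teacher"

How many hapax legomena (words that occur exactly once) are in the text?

Frequencies: tell:3, while:3, watch:2, would:2, house:2, measure:2, village:2, what:2, after:2, bottle:2, as:2, calm:1, mind:1, right:1, stand:1, coat:1, grey:1, window:1, star:1, field:1, … (5 more, each freq 1)
Hapax (freq=1): ask, calm, coat, field, grey, mind, must, right, slow, stand, star, teacher, window, young

14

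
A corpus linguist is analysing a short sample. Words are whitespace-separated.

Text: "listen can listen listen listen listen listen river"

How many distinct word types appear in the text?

3

Distinct types: {can, listen, river}
V = 3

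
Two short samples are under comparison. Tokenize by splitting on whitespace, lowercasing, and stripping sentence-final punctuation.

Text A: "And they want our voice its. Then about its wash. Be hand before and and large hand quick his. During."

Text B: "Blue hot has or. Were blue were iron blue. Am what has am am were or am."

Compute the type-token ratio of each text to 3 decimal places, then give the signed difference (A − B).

TTR(A) = 16/20 = 0.800
TTR(B) = 8/17 = 0.471
Difference = 0.800 − 0.471 = 0.329

0.329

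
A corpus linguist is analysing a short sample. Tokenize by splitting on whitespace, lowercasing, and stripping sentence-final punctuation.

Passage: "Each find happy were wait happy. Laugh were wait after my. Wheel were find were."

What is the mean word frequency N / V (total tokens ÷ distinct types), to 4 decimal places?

1.6667

N = 15 tokens, V = 9 types.
Mean frequency = N / V = 15 / 9 = 1.6667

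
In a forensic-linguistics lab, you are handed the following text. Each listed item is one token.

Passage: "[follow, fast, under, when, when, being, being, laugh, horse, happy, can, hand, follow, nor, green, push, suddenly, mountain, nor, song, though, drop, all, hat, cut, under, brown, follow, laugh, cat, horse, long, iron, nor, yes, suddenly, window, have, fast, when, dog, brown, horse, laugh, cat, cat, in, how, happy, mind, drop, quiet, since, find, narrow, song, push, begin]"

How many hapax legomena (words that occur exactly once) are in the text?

Frequencies: follow:3, when:3, laugh:3, horse:3, nor:3, cat:3, fast:2, under:2, being:2, happy:2, push:2, suddenly:2, song:2, drop:2, brown:2, can:1, hand:1, green:1, mountain:1, though:1, … (17 more, each freq 1)
Hapax (freq=1): all, begin, can, cut, dog, find, green, hand, hat, have, how, in, iron, long, mind, mountain, narrow, quiet, since, though, window, yes

22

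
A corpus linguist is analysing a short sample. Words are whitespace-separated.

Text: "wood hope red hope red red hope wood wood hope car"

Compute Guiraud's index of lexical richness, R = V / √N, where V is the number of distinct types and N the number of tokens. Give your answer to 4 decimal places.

N = 11, V = 4.
√N = 3.316625
R = 4 / 3.316625 = 1.2060

1.2060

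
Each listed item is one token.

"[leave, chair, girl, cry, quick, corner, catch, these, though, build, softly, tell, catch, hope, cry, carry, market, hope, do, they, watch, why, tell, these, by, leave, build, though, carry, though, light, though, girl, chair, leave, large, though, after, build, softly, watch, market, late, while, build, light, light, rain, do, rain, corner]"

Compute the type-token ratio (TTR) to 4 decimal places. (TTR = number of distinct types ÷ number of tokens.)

N = 51 tokens, V = 26 types.
TTR = V / N = 26 / 51 = 0.5098

0.5098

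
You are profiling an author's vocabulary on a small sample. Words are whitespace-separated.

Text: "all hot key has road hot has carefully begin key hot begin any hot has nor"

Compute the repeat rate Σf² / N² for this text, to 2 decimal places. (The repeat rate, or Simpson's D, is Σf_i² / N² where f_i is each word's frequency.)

0.15

Frequencies: hot:4, has:3, key:2, begin:2, all:1, road:1, carefully:1, any:1, nor:1
Σf² = 38; N² = 256
Repeat rate = 38 / 256 = 0.15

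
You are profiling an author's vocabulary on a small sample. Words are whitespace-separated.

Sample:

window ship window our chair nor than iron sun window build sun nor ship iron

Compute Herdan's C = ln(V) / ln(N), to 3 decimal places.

N = 15, V = 9.
ln(V) = 2.197225, ln(N) = 2.708050
C = 2.197225 / 2.708050 = 0.811

0.811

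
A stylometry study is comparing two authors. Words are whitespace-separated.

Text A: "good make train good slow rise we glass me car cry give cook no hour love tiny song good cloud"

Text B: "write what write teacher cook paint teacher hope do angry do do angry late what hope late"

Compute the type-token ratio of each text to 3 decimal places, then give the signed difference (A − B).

0.371

TTR(A) = 18/20 = 0.900
TTR(B) = 9/17 = 0.529
Difference = 0.900 − 0.529 = 0.371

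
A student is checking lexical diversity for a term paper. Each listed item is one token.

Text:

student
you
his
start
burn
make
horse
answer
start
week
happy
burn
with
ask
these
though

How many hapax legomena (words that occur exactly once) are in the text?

Frequencies: start:2, burn:2, student:1, you:1, his:1, make:1, horse:1, answer:1, week:1, happy:1, with:1, ask:1, these:1, though:1
Hapax (freq=1): answer, ask, happy, his, horse, make, student, these, though, week, with, you

12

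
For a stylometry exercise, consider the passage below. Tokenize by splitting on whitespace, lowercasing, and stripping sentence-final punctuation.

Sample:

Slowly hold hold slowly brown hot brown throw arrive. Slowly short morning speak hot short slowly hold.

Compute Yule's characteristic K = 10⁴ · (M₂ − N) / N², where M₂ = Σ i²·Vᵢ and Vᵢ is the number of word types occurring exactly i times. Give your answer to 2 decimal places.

Frequencies: slowly:4, hold:3, brown:2, hot:2, short:2, throw:1, arrive:1, morning:1, speak:1
N = 17. Frequency spectrum: V_1=4, V_2=3, V_3=1, V_4=1
M₂ = 1²·4 + 2²·3 + 3²·1 + 4²·1 = 41
K = 10000 × (41 − 17) / 17² = 830.45

830.45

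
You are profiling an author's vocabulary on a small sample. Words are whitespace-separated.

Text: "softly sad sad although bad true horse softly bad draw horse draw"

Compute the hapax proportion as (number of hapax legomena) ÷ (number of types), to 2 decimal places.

0.29

Frequencies: softly:2, sad:2, bad:2, horse:2, draw:2, although:1, true:1
Hapax count = 2; type count = 7.
Ratio = 2 / 7 = 0.29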